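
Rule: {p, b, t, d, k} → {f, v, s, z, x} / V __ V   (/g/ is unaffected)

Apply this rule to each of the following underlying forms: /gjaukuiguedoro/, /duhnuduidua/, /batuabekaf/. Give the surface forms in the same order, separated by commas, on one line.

gjauxuiguezoro, duhnuzuizua, basuavexaf

/gjaukuiguedoro/: /k/ is a stop between vowels /u/ and /u/, so it spirantizes to the fricative [x]. /d/ is a stop between vowels /e/ and /o/, so it spirantizes to the fricative [z]. → [gjauxuiguezoro].
/duhnuduidua/: /d/ is a stop between vowels /u/ and /u/, so it spirantizes to the fricative [z]. /d/ is a stop between vowels /i/ and /u/, so it spirantizes to the fricative [z]. → [duhnuzuizua].
/batuabekaf/: /t/ is a stop between vowels /a/ and /u/, so it spirantizes to the fricative [s]. /b/ is a stop between vowels /a/ and /e/, so it spirantizes to the fricative [v]. /k/ is a stop between vowels /e/ and /a/, so it spirantizes to the fricative [x]. → [basuavexaf].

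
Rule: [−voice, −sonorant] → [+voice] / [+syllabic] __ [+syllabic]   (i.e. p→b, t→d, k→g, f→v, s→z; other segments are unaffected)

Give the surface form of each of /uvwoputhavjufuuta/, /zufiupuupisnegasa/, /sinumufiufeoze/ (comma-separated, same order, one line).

uvwobuthavjuvuuda, zuviubuubisnegaza, sinumuviuveoze

/uvwoputhavjufuuta/: /p/ is a voiceless obstruent between vowels /o/ and /u/, so it voices to [b]. /f/ is a voiceless obstruent between vowels /u/ and /u/, so it voices to [v]. /t/ is a voiceless obstruent between vowels /u/ and /a/, so it voices to [d]. → [uvwobuthavjuvuuda].
/zufiupuupisnegasa/: /f/ is a voiceless obstruent between vowels /u/ and /i/, so it voices to [v]. /p/ is a voiceless obstruent between vowels /u/ and /u/, so it voices to [b]. /p/ is a voiceless obstruent between vowels /u/ and /i/, so it voices to [b]. /s/ is a voiceless obstruent between vowels /a/ and /a/, so it voices to [z]. → [zuviubuubisnegaza].
/sinumufiufeoze/: /f/ is a voiceless obstruent between vowels /u/ and /i/, so it voices to [v]. /f/ is a voiceless obstruent between vowels /u/ and /e/, so it voices to [v]. → [sinumuviuveoze].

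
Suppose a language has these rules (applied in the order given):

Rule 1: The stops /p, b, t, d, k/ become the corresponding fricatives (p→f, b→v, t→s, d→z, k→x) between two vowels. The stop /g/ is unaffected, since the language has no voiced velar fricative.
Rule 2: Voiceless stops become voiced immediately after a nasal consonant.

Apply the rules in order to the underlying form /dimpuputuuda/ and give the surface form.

Rule 1 (intervocalic spirantization): /p/ is a stop between vowels /u/ and /u/, so it spirantizes to the fricative [f]. /t/ is a stop between vowels /u/ and /u/, so it spirantizes to the fricative [s]. /d/ is a stop between vowels /u/ and /a/, so it spirantizes to the fricative [z]. /dimpuputuuda/ → dimpufusuuza.
Rule 2 (post-nasal voicing): /p/ is a voiceless stop immediately after the nasal /m/, so it voices to [b]. /dimpufusuuza/ → dimbufusuuza.

dimbufusuuza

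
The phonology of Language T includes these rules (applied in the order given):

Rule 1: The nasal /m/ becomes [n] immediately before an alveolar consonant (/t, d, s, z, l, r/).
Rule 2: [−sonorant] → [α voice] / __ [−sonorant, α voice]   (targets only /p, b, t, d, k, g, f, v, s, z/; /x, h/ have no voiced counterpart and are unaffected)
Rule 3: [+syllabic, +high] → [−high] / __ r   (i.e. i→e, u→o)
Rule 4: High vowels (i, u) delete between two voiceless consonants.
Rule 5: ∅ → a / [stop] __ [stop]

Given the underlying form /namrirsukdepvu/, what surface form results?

Rule 1 (nasal place assimilation): /m/ precedes the alveolar consonant /r/, so it assimilates in place to [n]. /namrirsukdepvu/ → nanrirsukdepvu.
Rule 2 (regressive voicing assimilation): /k/ precedes the voiced obstruent /d/, so it voices to [g] by assimilation. /p/ precedes the voiced obstruent /v/, so it voices to [b] by assimilation. /nanrirsukdepvu/ → nanrirsugdebvu.
Rule 3 (pre-rhotic lowering): /i/ is a high vowel immediately before /r/, so it lowers to [e]. /nanrirsugdebvu/ → nanrersugdebvu.
Rule 4 (high vowel syncope): no segment meets the environment; /nanrersugdebvu/ is unchanged.
Rule 5 (stop-cluster a-epenthesis): /g/ and /d/ form a stop–stop cluster, so [a] is inserted between them. /nanrersugdebvu/ → nanrersugadebvu.

nanrersugadebvu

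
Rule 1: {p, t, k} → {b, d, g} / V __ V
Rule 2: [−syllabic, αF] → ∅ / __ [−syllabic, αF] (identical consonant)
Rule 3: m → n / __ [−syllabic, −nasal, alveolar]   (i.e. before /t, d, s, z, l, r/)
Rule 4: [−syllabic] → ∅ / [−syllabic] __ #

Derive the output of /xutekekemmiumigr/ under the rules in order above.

xudegegemiumig

Rule 1 (intervocalic voicing): /t/ is a voiceless stop between vowels /u/ and /e/, so it voices to [d]. /k/ is a voiceless stop between vowels /e/ and /e/, so it voices to [g]. /k/ is a voiceless stop between vowels /e/ and /e/, so it voices to [g]. /xutekekemmiumigr/ → xudegegemmiumigr.
Rule 2 (degemination): /mm/ is a geminate; the first /m/ deletes. /xudegegemmiumigr/ → xudegegemiumigr.
Rule 3 (nasal place assimilation): no segment meets the environment; /xudegegemiumigr/ is unchanged.
Rule 4 (final cluster simplification): /r/ is the second consonant of a word-final cluster /gr/, so it deletes. /xudegegemiumigr/ → xudegegemiumig.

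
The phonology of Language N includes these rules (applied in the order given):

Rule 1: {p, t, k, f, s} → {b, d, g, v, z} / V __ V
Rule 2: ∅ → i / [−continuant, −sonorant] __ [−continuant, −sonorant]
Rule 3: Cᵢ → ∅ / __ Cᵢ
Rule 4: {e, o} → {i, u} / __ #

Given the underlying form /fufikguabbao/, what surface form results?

fuvikiguabibau

Rule 1 (intervocalic voicing): /f/ is a voiceless obstruent between vowels /u/ and /i/, so it voices to [v]. /fufikguabbao/ → fuvikguabbao.
Rule 2 (stop-cluster i-epenthesis): /k/ and /g/ form a stop–stop cluster, so [i] is inserted between them. /b/ and /b/ form a stop–stop cluster, so [i] is inserted between them. /fuvikguabbao/ → fuvikiguabibao.
Rule 3 (degemination): no segment meets the environment; /fuvikiguabibao/ is unchanged.
Rule 4 (final vowel raising): /o/ is a mid vowel in word-final position, so it raises to [u]. /fuvikiguabibao/ → fuvikiguabibau.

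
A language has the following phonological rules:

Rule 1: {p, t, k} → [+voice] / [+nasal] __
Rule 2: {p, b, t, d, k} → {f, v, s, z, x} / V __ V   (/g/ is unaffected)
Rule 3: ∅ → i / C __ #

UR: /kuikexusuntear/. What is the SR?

kuixexusundeari

Rule 1 (post-nasal voicing): /t/ is a voiceless stop immediately after the nasal /n/, so it voices to [d]. /kuikexusuntear/ → kuikexusundear.
Rule 2 (intervocalic spirantization): /k/ is a stop between vowels /i/ and /e/, so it spirantizes to the fricative [x]. /kuikexusundear/ → kuixexusundear.
Rule 3 (final i-epenthesis): the form ends in the consonant /r/, so [i] is inserted word-finally. /kuixexusundear/ → kuixexusundeari.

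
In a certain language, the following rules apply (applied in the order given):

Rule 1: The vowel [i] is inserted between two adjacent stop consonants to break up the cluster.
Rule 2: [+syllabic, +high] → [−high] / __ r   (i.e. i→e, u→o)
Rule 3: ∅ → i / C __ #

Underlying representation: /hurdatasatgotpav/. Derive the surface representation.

hordatasatigotipavi

Rule 1 (stop-cluster i-epenthesis): /t/ and /g/ form a stop–stop cluster, so [i] is inserted between them. /t/ and /p/ form a stop–stop cluster, so [i] is inserted between them. /hurdatasatgotpav/ → hurdatasatigotipav.
Rule 2 (pre-rhotic lowering): /u/ is a high vowel immediately before /r/, so it lowers to [o]. /hurdatasatigotipav/ → hordatasatigotipav.
Rule 3 (final i-epenthesis): the form ends in the consonant /v/, so [i] is inserted word-finally. /hordatasatigotipav/ → hordatasatigotipavi.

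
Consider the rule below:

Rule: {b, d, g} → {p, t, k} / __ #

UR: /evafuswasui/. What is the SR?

No segment of /evafuswasui/ meets the structural description of the rule, so the form surfaces unchanged.

evafuswasui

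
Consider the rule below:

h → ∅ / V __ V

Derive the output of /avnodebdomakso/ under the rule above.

avnodebdomakso

No segment of /avnodebdomakso/ meets the structural description of the rule, so the form surfaces unchanged.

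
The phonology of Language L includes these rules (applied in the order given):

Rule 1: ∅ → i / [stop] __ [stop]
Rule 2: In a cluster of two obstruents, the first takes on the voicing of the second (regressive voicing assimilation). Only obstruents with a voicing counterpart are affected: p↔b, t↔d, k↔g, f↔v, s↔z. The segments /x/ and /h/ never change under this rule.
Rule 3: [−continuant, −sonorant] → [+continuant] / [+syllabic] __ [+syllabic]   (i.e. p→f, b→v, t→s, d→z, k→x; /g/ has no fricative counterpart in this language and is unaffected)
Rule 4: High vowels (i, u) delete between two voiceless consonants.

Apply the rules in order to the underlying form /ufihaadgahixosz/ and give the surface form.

ufhaazigahxozz

Rule 1 (stop-cluster i-epenthesis): /d/ and /g/ form a stop–stop cluster, so [i] is inserted between them. /ufihaadgahixosz/ → ufihaadigahixosz.
Rule 2 (regressive voicing assimilation): /s/ precedes the voiced obstruent /z/, so it voices to [z] by assimilation. /ufihaadigahixosz/ → ufihaadigahixozz.
Rule 3 (intervocalic spirantization): /d/ is a stop between vowels /a/ and /i/, so it spirantizes to the fricative [z]. /ufihaadigahixozz/ → ufihaazigahixozz.
Rule 4 (high vowel syncope): /i/ is a high vowel flanked by voiceless consonants /f/ and /h/, so it deletes. /i/ is a high vowel flanked by voiceless consonants /h/ and /x/, so it deletes. /ufihaazigahixozz/ → ufhaazigahxozz.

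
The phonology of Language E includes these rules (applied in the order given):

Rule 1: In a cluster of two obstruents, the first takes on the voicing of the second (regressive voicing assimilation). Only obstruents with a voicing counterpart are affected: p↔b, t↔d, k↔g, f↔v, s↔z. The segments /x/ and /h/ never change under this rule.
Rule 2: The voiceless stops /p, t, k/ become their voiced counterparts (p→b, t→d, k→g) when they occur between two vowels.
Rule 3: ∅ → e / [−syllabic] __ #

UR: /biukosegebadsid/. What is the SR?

biugosegebatside

Rule 1 (regressive voicing assimilation): /d/ precedes the voiceless obstruent /s/, so it devoices to [t] by assimilation. /biukosegebadsid/ → biukosegebatsid.
Rule 2 (intervocalic voicing): /k/ is a voiceless stop between vowels /u/ and /o/, so it voices to [g]. /biukosegebatsid/ → biugosegebatsid.
Rule 3 (final e-epenthesis): the form ends in the consonant /d/, so [e] is inserted word-finally. /biugosegebatsid/ → biugosegebatside.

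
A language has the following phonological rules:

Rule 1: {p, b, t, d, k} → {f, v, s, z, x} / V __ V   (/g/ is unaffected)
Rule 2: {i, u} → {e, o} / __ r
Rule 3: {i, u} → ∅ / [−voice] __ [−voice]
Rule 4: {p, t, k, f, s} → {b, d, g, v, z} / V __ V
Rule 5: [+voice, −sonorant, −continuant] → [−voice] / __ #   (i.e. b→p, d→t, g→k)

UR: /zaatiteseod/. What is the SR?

Rule 1 (intervocalic spirantization): /t/ is a stop between vowels /a/ and /i/, so it spirantizes to the fricative [s]. /t/ is a stop between vowels /i/ and /e/, so it spirantizes to the fricative [s]. /zaatiteseod/ → zaasiseseod.
Rule 2 (pre-rhotic lowering): no segment meets the environment; /zaasiseseod/ is unchanged.
Rule 3 (high vowel syncope): /i/ is a high vowel flanked by voiceless consonants /s/ and /s/, so it deletes. /zaasiseseod/ → zaasseseod.
Rule 4 (intervocalic voicing): /s/ is a voiceless obstruent between vowels /e/ and /e/, so it voices to [z]. /zaasseseod/ → zaassezeod.
Rule 5 (final devoicing): /d/ is a voiced stop in word-final position, so it devoices to [t]. /zaassezeod/ → zaassezeot.

zaassezeot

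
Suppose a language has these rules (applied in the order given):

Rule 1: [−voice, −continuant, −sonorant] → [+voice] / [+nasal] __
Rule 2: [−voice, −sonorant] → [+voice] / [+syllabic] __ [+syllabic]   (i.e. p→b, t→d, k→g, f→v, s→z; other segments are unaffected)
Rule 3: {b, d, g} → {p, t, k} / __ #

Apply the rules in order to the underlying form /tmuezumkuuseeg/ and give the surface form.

tmuezumguuzeek

Rule 1 (post-nasal voicing): /k/ is a voiceless stop immediately after the nasal /m/, so it voices to [g]. /tmuezumkuuseeg/ → tmuezumguuseeg.
Rule 2 (intervocalic voicing): /s/ is a voiceless obstruent between vowels /u/ and /e/, so it voices to [z]. /tmuezumguuseeg/ → tmuezumguuzeeg.
Rule 3 (final devoicing): /g/ is a voiced stop in word-final position, so it devoices to [k]. /tmuezumguuzeeg/ → tmuezumguuzeek.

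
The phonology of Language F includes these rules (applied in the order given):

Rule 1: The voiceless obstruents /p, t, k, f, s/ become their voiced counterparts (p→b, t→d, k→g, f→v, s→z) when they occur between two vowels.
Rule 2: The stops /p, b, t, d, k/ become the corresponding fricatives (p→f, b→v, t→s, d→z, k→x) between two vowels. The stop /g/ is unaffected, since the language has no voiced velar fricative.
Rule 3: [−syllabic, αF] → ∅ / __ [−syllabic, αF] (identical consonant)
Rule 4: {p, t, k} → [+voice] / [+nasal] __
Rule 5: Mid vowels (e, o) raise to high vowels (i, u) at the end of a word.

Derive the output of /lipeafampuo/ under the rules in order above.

Rule 1 (intervocalic voicing): /p/ is a voiceless obstruent between vowels /i/ and /e/, so it voices to [b]. /f/ is a voiceless obstruent between vowels /a/ and /a/, so it voices to [v]. /lipeafampuo/ → libeavampuo.
Rule 2 (intervocalic spirantization): /b/ is a stop between vowels /i/ and /e/, so it spirantizes to the fricative [v]. /libeavampuo/ → liveavampuo.
Rule 3 (degemination): no segment meets the environment; /liveavampuo/ is unchanged.
Rule 4 (post-nasal voicing): /p/ is a voiceless stop immediately after the nasal /m/, so it voices to [b]. /liveavampuo/ → liveavambuo.
Rule 5 (final vowel raising): /o/ is a mid vowel in word-final position, so it raises to [u]. /liveavambuo/ → liveavambuu.

liveavambuu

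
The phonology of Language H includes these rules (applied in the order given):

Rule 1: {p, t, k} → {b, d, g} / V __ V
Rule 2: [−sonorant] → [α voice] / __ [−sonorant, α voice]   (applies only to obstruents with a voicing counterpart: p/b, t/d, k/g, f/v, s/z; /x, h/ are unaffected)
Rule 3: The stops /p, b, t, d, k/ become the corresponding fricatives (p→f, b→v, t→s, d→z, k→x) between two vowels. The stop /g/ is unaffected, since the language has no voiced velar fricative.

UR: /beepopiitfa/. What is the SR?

Rule 1 (intervocalic voicing): /p/ is a voiceless stop between vowels /e/ and /o/, so it voices to [b]. /p/ is a voiceless stop between vowels /o/ and /i/, so it voices to [b]. /beepopiitfa/ → beebobiitfa.
Rule 2 (regressive voicing assimilation): no segment meets the environment; /beebobiitfa/ is unchanged.
Rule 3 (intervocalic spirantization): /b/ is a stop between vowels /e/ and /o/, so it spirantizes to the fricative [v]. /b/ is a stop between vowels /o/ and /i/, so it spirantizes to the fricative [v]. /beebobiitfa/ → beevoviitfa.

beevoviitfa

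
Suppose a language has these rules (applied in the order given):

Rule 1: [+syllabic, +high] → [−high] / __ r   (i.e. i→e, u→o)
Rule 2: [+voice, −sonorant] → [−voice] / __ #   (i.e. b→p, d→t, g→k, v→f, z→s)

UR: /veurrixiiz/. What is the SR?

Rule 1 (pre-rhotic lowering): /u/ is a high vowel immediately before /r/, so it lowers to [o]. /veurrixiiz/ → veorrixiiz.
Rule 2 (final devoicing): /z/ is a voiced obstruent in word-final position, so it devoices to [s]. /veorrixiiz/ → veorrixiis.

veorrixiis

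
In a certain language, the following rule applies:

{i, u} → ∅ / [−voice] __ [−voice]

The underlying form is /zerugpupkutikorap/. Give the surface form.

zerugppktkorap

/u/ is a high vowel flanked by voiceless consonants /p/ and /p/, so it deletes.
/u/ is a high vowel flanked by voiceless consonants /k/ and /t/, so it deletes.
/i/ is a high vowel flanked by voiceless consonants /t/ and /k/, so it deletes.
Surface form: [zerugppktkorap].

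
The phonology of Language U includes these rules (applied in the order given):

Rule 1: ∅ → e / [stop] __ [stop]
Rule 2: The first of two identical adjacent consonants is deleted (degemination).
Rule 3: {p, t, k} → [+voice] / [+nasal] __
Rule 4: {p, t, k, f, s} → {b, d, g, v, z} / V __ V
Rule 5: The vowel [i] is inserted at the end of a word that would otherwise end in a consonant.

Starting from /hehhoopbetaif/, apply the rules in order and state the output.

Rule 1 (stop-cluster e-epenthesis): /p/ and /b/ form a stop–stop cluster, so [e] is inserted between them. /hehhoopbetaif/ → hehhoopebetaif.
Rule 2 (degemination): /hh/ is a geminate; the first /h/ deletes. /hehhoopebetaif/ → hehoopebetaif.
Rule 3 (post-nasal voicing): no segment meets the environment; /hehoopebetaif/ is unchanged.
Rule 4 (intervocalic voicing): /p/ is a voiceless obstruent between vowels /o/ and /e/, so it voices to [b]. /t/ is a voiceless obstruent between vowels /e/ and /a/, so it voices to [d]. /hehoopebetaif/ → hehoobebedaif.
Rule 5 (final i-epenthesis): the form ends in the consonant /f/, so [i] is inserted word-finally. /hehoobebedaif/ → hehoobebedaifi.

hehoobebedaifi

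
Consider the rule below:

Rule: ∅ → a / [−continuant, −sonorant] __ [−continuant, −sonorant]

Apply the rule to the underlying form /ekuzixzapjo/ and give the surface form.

ekuzixzapjo

No segment of /ekuzixzapjo/ meets the structural description of the rule, so the form surfaces unchanged.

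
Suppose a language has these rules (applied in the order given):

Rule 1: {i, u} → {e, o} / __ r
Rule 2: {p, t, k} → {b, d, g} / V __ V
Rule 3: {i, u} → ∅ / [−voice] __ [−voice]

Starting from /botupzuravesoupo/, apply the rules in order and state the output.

bodupzoravesoubo

Rule 1 (pre-rhotic lowering): /u/ is a high vowel immediately before /r/, so it lowers to [o]. /botupzuravesoupo/ → botupzoravesoupo.
Rule 2 (intervocalic voicing): /t/ is a voiceless stop between vowels /o/ and /u/, so it voices to [d]. /p/ is a voiceless stop between vowels /u/ and /o/, so it voices to [b]. /botupzoravesoupo/ → bodupzoravesoubo.
Rule 3 (high vowel syncope): no segment meets the environment; /bodupzoravesoubo/ is unchanged.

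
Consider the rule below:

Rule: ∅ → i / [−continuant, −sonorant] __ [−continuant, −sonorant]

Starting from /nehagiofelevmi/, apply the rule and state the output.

nehagiofelevmi

No segment of /nehagiofelevmi/ meets the structural description of the rule, so the form surfaces unchanged.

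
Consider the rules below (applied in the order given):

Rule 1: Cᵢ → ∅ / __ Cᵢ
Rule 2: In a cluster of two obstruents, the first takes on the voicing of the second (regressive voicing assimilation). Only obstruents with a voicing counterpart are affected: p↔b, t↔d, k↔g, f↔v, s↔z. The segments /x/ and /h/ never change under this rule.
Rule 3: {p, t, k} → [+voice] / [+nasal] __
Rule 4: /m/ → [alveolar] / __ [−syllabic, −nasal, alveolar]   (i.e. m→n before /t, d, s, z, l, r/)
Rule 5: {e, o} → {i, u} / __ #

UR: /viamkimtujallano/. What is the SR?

viamgindujalanu

Rule 1 (degemination): /ll/ is a geminate; the first /l/ deletes. /viamkimtujallano/ → viamkimtujalano.
Rule 2 (regressive voicing assimilation): no segment meets the environment; /viamkimtujalano/ is unchanged.
Rule 3 (post-nasal voicing): /k/ is a voiceless stop immediately after the nasal /m/, so it voices to [g]. /t/ is a voiceless stop immediately after the nasal /m/, so it voices to [d]. /viamkimtujalano/ → viamgimdujalano.
Rule 4 (nasal place assimilation): /m/ precedes the alveolar consonant /d/, so it assimilates in place to [n]. /viamgimdujalano/ → viamgindujalano.
Rule 5 (final vowel raising): /o/ is a mid vowel in word-final position, so it raises to [u]. /viamgindujalano/ → viamgindujalanu.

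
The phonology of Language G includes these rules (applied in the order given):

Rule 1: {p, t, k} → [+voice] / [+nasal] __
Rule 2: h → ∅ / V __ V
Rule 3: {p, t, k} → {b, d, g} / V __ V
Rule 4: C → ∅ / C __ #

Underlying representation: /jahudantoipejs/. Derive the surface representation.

Rule 1 (post-nasal voicing): /t/ is a voiceless stop immediately after the nasal /n/, so it voices to [d]. /jahudantoipejs/ → jahudandoipejs.
Rule 2 (intervocalic h-deletion): /h/ occurs between vowels /a/ and /u/, so it deletes. /jahudandoipejs/ → jaudandoipejs.
Rule 3 (intervocalic voicing): /p/ is a voiceless stop between vowels /i/ and /e/, so it voices to [b]. /jaudandoipejs/ → jaudandoibejs.
Rule 4 (final cluster simplification): /s/ is the second consonant of a word-final cluster /js/, so it deletes. /jaudandoibejs/ → jaudandoibej.

jaudandoibej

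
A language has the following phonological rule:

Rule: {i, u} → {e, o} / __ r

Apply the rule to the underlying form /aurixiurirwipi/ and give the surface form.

/u/ is a high vowel immediately before /r/, so it lowers to [o].
/u/ is a high vowel immediately before /r/, so it lowers to [o].
/i/ is a high vowel immediately before /r/, so it lowers to [e].
The other instances of /i/ do not occur in the required environment and remain unchanged.
Surface form: [aorixiorerwipi].

aorixiorerwipi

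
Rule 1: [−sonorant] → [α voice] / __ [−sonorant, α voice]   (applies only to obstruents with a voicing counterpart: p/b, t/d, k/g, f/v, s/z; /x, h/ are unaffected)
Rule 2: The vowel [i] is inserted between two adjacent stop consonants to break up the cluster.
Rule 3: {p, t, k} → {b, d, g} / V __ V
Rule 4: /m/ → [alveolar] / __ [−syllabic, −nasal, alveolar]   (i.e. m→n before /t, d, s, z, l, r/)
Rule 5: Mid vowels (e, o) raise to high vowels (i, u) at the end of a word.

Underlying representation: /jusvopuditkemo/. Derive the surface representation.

Rule 1 (regressive voicing assimilation): /s/ precedes the voiced obstruent /v/, so it voices to [z] by assimilation. /jusvopuditkemo/ → juzvopuditkemo.
Rule 2 (stop-cluster i-epenthesis): /t/ and /k/ form a stop–stop cluster, so [i] is inserted between them. /juzvopuditkemo/ → juzvopuditikemo.
Rule 3 (intervocalic voicing): /p/ is a voiceless stop between vowels /o/ and /u/, so it voices to [b]. /t/ is a voiceless stop between vowels /i/ and /i/, so it voices to [d]. /k/ is a voiceless stop between vowels /i/ and /e/, so it voices to [g]. /juzvopuditikemo/ → juzvobudidigemo.
Rule 4 (nasal place assimilation): no segment meets the environment; /juzvobudidigemo/ is unchanged.
Rule 5 (final vowel raising): /o/ is a mid vowel in word-final position, so it raises to [u]. /juzvobudidigemo/ → juzvobudidigemu.

juzvobudidigemu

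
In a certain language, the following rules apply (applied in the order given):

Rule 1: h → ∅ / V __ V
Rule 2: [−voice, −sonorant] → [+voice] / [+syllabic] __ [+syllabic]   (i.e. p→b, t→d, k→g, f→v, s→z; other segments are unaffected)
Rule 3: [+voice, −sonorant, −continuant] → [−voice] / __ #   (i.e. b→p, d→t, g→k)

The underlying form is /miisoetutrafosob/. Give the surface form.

miizoedutravozop

Rule 1 (intervocalic h-deletion): no segment meets the environment; /miisoetutrafosob/ is unchanged.
Rule 2 (intervocalic voicing): /s/ is a voiceless obstruent between vowels /i/ and /o/, so it voices to [z]. /t/ is a voiceless obstruent between vowels /e/ and /u/, so it voices to [d]. /f/ is a voiceless obstruent between vowels /a/ and /o/, so it voices to [v]. /s/ is a voiceless obstruent between vowels /o/ and /o/, so it voices to [z]. /miisoetutrafosob/ → miizoedutravozob.
Rule 3 (final devoicing): /b/ is a voiced stop in word-final position, so it devoices to [p]. /miizoedutravozob/ → miizoedutravozop.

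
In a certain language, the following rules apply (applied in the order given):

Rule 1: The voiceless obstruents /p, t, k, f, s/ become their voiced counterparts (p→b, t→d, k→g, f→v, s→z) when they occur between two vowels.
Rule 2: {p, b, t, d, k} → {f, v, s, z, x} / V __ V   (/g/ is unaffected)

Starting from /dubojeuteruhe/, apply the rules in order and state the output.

Rule 1 (intervocalic voicing): /t/ is a voiceless obstruent between vowels /u/ and /e/, so it voices to [d]. /dubojeuteruhe/ → dubojeuderuhe.
Rule 2 (intervocalic spirantization): /b/ is a stop between vowels /u/ and /o/, so it spirantizes to the fricative [v]. /d/ is a stop between vowels /u/ and /e/, so it spirantizes to the fricative [z]. /dubojeuderuhe/ → duvojeuzeruhe.

duvojeuzeruhe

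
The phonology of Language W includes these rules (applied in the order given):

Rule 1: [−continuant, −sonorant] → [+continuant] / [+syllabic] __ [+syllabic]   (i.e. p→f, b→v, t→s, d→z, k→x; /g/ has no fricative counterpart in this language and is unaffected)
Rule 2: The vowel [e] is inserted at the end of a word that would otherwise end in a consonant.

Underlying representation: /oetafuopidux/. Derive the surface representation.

Rule 1 (intervocalic spirantization): /t/ is a stop between vowels /e/ and /a/, so it spirantizes to the fricative [s]. /p/ is a stop between vowels /o/ and /i/, so it spirantizes to the fricative [f]. /d/ is a stop between vowels /i/ and /u/, so it spirantizes to the fricative [z]. /oetafuopidux/ → oesafuofizux.
Rule 2 (final e-epenthesis): the form ends in the consonant /x/, so [e] is inserted word-finally. /oesafuofizux/ → oesafuofizuxe.

oesafuofizuxe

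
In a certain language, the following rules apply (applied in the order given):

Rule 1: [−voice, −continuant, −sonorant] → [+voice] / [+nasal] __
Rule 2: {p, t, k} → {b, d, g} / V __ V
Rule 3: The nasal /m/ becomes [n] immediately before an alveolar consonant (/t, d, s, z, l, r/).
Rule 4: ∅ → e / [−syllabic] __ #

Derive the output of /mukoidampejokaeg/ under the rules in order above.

Rule 1 (post-nasal voicing): /p/ is a voiceless stop immediately after the nasal /m/, so it voices to [b]. /mukoidampejokaeg/ → mukoidambejokaeg.
Rule 2 (intervocalic voicing): /k/ is a voiceless stop between vowels /u/ and /o/, so it voices to [g]. /k/ is a voiceless stop between vowels /o/ and /a/, so it voices to [g]. /mukoidambejokaeg/ → mugoidambejogaeg.
Rule 3 (nasal place assimilation): no segment meets the environment; /mugoidambejogaeg/ is unchanged.
Rule 4 (final e-epenthesis): the form ends in the consonant /g/, so [e] is inserted word-finally. /mugoidambejogaeg/ → mugoidambejogaege.

mugoidambejogaege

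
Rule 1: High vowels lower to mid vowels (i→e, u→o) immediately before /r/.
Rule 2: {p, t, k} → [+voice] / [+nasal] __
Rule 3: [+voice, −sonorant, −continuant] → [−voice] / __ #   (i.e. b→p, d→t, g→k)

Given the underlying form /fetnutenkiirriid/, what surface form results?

Rule 1 (pre-rhotic lowering): /i/ is a high vowel immediately before /r/, so it lowers to [e]. /fetnutenkiirriid/ → fetnutenkierriid.
Rule 2 (post-nasal voicing): /k/ is a voiceless stop immediately after the nasal /n/, so it voices to [g]. /fetnutenkierriid/ → fetnutengierriid.
Rule 3 (final devoicing): /d/ is a voiced stop in word-final position, so it devoices to [t]. /fetnutengierriid/ → fetnutengierriit.

fetnutengierriit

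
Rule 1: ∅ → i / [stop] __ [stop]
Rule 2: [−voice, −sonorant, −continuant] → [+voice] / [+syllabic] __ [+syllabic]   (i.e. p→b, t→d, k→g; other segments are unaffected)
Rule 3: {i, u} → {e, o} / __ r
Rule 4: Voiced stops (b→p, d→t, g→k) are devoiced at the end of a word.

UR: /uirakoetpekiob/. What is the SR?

Rule 1 (stop-cluster i-epenthesis): /t/ and /p/ form a stop–stop cluster, so [i] is inserted between them. /uirakoetpekiob/ → uirakoetipekiob.
Rule 2 (intervocalic voicing): /k/ is a voiceless stop between vowels /a/ and /o/, so it voices to [g]. /t/ is a voiceless stop between vowels /e/ and /i/, so it voices to [d]. /p/ is a voiceless stop between vowels /i/ and /e/, so it voices to [b]. /k/ is a voiceless stop between vowels /e/ and /i/, so it voices to [g]. /uirakoetipekiob/ → uiragoedibegiob.
Rule 3 (pre-rhotic lowering): /i/ is a high vowel immediately before /r/, so it lowers to [e]. /uiragoedibegiob/ → ueragoedibegiob.
Rule 4 (final devoicing): /b/ is a voiced stop in word-final position, so it devoices to [p]. /ueragoedibegiob/ → ueragoedibegiop.

ueragoedibegiop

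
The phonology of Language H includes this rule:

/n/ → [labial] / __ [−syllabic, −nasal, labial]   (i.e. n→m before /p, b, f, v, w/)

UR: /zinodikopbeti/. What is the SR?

zinodikopbeti

No segment of /zinodikopbeti/ meets the structural description of the rule, so the form surfaces unchanged.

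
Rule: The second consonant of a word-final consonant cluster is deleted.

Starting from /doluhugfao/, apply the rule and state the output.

No segment of /doluhugfao/ meets the structural description of the rule, so the form surfaces unchanged.

doluhugfao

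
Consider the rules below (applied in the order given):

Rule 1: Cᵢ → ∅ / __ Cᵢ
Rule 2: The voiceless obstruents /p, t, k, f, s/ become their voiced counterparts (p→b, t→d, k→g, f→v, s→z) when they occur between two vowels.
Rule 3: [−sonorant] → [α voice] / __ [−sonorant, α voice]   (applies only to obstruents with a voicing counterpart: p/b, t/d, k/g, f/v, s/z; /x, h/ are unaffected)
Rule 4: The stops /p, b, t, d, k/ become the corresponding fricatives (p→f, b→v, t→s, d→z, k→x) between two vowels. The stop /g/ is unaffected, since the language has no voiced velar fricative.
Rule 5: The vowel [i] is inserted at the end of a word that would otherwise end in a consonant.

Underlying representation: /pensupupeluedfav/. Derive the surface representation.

pensuvuveluetfavi

Rule 1 (degemination): no segment meets the environment; /pensupupeluedfav/ is unchanged.
Rule 2 (intervocalic voicing): /p/ is a voiceless obstruent between vowels /u/ and /u/, so it voices to [b]. /p/ is a voiceless obstruent between vowels /u/ and /e/, so it voices to [b]. /pensupupeluedfav/ → pensububeluedfav.
Rule 3 (regressive voicing assimilation): /d/ precedes the voiceless obstruent /f/, so it devoices to [t] by assimilation. /pensububeluedfav/ → pensububeluetfav.
Rule 4 (intervocalic spirantization): /b/ is a stop between vowels /u/ and /u/, so it spirantizes to the fricative [v]. /b/ is a stop between vowels /u/ and /e/, so it spirantizes to the fricative [v]. /pensububeluetfav/ → pensuvuveluetfav.
Rule 5 (final i-epenthesis): the form ends in the consonant /v/, so [i] is inserted word-finally. /pensuvuveluetfav/ → pensuvuveluetfavi.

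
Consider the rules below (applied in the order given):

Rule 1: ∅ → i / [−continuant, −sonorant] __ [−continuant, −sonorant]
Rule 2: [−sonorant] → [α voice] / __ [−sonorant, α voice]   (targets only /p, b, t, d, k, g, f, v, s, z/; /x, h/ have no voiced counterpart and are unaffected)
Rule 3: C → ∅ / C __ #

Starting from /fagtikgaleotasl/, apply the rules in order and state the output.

fagitikigaleotas

Rule 1 (stop-cluster i-epenthesis): /g/ and /t/ form a stop–stop cluster, so [i] is inserted between them. /k/ and /g/ form a stop–stop cluster, so [i] is inserted between them. /fagtikgaleotasl/ → fagitikigaleotasl.
Rule 2 (regressive voicing assimilation): no segment meets the environment; /fagitikigaleotasl/ is unchanged.
Rule 3 (final cluster simplification): /l/ is the second consonant of a word-final cluster /sl/, so it deletes. /fagitikigaleotasl/ → fagitikigaleotas.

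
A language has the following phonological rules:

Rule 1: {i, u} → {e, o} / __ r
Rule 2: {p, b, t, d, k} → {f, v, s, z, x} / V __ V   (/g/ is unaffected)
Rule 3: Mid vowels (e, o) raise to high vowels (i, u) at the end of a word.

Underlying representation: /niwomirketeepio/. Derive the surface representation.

Rule 1 (pre-rhotic lowering): /i/ is a high vowel immediately before /r/, so it lowers to [e]. /niwomirketeepio/ → niwomerketeepio.
Rule 2 (intervocalic spirantization): /t/ is a stop between vowels /e/ and /e/, so it spirantizes to the fricative [s]. /p/ is a stop between vowels /e/ and /i/, so it spirantizes to the fricative [f]. /niwomerketeepio/ → niwomerkeseefio.
Rule 3 (final vowel raising): /o/ is a mid vowel in word-final position, so it raises to [u]. /niwomerkeseefio/ → niwomerkeseefiu.

niwomerkeseefiu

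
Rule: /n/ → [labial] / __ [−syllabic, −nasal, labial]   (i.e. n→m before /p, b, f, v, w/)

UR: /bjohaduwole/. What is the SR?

No segment of /bjohaduwole/ meets the structural description of the rule, so the form surfaces unchanged.

bjohaduwole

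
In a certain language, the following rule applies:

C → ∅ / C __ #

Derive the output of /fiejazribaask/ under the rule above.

fiejazribaas

/k/ is the second consonant of a word-final cluster /sk/, so it deletes.
Surface form: [fiejazribaas].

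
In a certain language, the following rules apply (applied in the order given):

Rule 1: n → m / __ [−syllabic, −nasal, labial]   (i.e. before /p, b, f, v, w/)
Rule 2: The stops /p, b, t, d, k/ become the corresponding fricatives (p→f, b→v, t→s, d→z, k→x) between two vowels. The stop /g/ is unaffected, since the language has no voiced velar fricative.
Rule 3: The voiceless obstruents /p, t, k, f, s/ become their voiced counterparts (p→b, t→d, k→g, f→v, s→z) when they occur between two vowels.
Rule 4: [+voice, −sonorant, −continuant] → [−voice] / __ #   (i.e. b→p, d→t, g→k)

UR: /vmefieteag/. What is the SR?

vmeviezeak

Rule 1 (nasal place assimilation): no segment meets the environment; /vmefieteag/ is unchanged.
Rule 2 (intervocalic spirantization): /t/ is a stop between vowels /e/ and /e/, so it spirantizes to the fricative [s]. /vmefieteag/ → vmefieseag.
Rule 3 (intervocalic voicing): /f/ is a voiceless obstruent between vowels /e/ and /i/, so it voices to [v]. /s/ is a voiceless obstruent between vowels /e/ and /e/, so it voices to [z]. /vmefieseag/ → vmeviezeag.
Rule 4 (final devoicing): /g/ is a voiced stop in word-final position, so it devoices to [k]. /vmeviezeag/ → vmeviezeak.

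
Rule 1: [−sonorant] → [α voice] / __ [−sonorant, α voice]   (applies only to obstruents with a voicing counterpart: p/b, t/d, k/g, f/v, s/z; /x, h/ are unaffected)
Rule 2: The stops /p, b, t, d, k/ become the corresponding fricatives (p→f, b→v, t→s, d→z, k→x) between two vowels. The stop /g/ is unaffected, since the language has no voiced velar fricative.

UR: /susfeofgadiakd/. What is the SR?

Rule 1 (regressive voicing assimilation): /f/ precedes the voiced obstruent /g/, so it voices to [v] by assimilation. /k/ precedes the voiced obstruent /d/, so it voices to [g] by assimilation. /susfeofgadiakd/ → susfeovgadiagd.
Rule 2 (intervocalic spirantization): /d/ is a stop between vowels /a/ and /i/, so it spirantizes to the fricative [z]. /susfeovgadiagd/ → susfeovgaziagd.

susfeovgaziagd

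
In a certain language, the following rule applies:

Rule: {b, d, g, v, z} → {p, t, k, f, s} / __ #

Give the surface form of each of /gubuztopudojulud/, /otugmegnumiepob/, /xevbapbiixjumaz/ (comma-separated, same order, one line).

gubuztopudojulut, otugmegnumiepop, xevbapbiixjumas

/gubuztopudojulud/: /d/ is a voiced obstruent in word-final position, so it devoices to [t]. → [gubuztopudojulut].
/otugmegnumiepob/: /b/ is a voiced obstruent in word-final position, so it devoices to [p]. → [otugmegnumiepop].
/xevbapbiixjumaz/: /z/ is a voiced obstruent in word-final position, so it devoices to [s]. → [xevbapbiixjumas].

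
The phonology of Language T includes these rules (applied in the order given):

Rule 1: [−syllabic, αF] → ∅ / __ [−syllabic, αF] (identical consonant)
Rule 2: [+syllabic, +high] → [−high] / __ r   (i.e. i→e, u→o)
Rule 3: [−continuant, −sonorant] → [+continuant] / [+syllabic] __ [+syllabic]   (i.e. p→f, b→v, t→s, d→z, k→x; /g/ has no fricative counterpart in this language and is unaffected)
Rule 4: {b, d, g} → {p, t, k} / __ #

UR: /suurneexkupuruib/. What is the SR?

Rule 1 (degemination): no segment meets the environment; /suurneexkupuruib/ is unchanged.
Rule 2 (pre-rhotic lowering): /u/ is a high vowel immediately before /r/, so it lowers to [o]. /u/ is a high vowel immediately before /r/, so it lowers to [o]. /suurneexkupuruib/ → suorneexkuporuib.
Rule 3 (intervocalic spirantization): /p/ is a stop between vowels /u/ and /o/, so it spirantizes to the fricative [f]. /suorneexkuporuib/ → suorneexkuforuib.
Rule 4 (final devoicing): /b/ is a voiced stop in word-final position, so it devoices to [p]. /suorneexkuforuib/ → suorneexkuforuip.

suorneexkuforuip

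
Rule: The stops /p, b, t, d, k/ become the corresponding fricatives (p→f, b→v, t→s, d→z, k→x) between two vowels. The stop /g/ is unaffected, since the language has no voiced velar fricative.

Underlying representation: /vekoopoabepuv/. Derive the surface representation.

/k/ is a stop between vowels /e/ and /o/, so it spirantizes to the fricative [x].
/p/ is a stop between vowels /o/ and /o/, so it spirantizes to the fricative [f].
/b/ is a stop between vowels /a/ and /e/, so it spirantizes to the fricative [v].
/p/ is a stop between vowels /e/ and /u/, so it spirantizes to the fricative [f].
Surface form: [vexoofoavefuv].

vexoofoavefuv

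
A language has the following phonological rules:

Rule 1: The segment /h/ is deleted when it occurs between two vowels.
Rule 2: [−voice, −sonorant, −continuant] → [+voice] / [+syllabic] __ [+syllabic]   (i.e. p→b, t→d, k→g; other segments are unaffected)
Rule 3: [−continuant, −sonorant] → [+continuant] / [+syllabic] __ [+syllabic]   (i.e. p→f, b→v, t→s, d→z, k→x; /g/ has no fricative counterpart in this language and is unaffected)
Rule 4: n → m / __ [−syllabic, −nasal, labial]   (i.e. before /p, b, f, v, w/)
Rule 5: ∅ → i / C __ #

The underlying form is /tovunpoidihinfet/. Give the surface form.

Rule 1 (intervocalic h-deletion): /h/ occurs between vowels /i/ and /i/, so it deletes. /tovunpoidihinfet/ → tovunpoidiinfet.
Rule 2 (intervocalic voicing): no segment meets the environment; /tovunpoidiinfet/ is unchanged.
Rule 3 (intervocalic spirantization): /d/ is a stop between vowels /i/ and /i/, so it spirantizes to the fricative [z]. /tovunpoidiinfet/ → tovunpoiziinfet.
Rule 4 (nasal place assimilation): /n/ precedes the labial consonant /p/, so it assimilates in place to [m]. /n/ precedes the labial consonant /f/, so it assimilates in place to [m]. /tovunpoiziinfet/ → tovumpoiziimfet.
Rule 5 (final i-epenthesis): the form ends in the consonant /t/, so [i] is inserted word-finally. /tovumpoiziimfet/ → tovumpoiziimfeti.

tovumpoiziimfeti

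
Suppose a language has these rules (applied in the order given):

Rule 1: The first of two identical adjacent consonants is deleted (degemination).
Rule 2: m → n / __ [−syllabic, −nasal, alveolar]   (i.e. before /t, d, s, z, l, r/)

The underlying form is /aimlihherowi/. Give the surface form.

ainliherowi

Rule 1 (degemination): /hh/ is a geminate; the first /h/ deletes. /aimlihherowi/ → aimliherowi.
Rule 2 (nasal place assimilation): /m/ precedes the alveolar consonant /l/, so it assimilates in place to [n]. /aimliherowi/ → ainliherowi.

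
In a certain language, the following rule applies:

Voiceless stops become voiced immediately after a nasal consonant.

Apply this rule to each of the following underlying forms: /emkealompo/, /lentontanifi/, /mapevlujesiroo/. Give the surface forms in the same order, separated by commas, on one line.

/emkealompo/: /k/ is a voiceless stop immediately after the nasal /m/, so it voices to [g]. /p/ is a voiceless stop immediately after the nasal /m/, so it voices to [b]. → [emgealombo].
/lentontanifi/: /t/ is a voiceless stop immediately after the nasal /n/, so it voices to [d]. /t/ is a voiceless stop immediately after the nasal /n/, so it voices to [d]. → [lendondanifi].
/mapevlujesiroo/: the rule's environment is not met; surfaces unchanged as [mapevlujesiroo].

emgealombo, lendondanifi, mapevlujesiroo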